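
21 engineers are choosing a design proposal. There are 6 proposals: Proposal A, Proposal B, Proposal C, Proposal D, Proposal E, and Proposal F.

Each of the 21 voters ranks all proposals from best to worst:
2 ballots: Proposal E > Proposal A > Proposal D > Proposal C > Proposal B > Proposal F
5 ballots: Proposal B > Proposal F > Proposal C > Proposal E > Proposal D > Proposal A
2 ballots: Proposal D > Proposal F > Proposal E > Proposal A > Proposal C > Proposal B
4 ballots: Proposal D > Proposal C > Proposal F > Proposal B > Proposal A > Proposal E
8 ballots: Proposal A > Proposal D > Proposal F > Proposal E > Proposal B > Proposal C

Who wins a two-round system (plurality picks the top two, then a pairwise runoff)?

Proposal D

Round 1 first-place votes: Proposal A 8, Proposal B 5, Proposal C 0, Proposal D 6, Proposal E 2, Proposal F 0. Proposal A and Proposal D advance.
Runoff: Proposal A is ranked above Proposal D on 10 ballots, Proposal D above Proposal A on 11.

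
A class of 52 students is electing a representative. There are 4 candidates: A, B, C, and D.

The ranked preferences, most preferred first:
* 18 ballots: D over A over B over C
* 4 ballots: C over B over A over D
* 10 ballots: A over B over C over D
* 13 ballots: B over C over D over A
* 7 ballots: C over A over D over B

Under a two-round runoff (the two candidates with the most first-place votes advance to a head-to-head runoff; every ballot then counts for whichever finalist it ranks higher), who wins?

Round 1 first-place votes: A 10, B 13, C 11, D 18. D and B advance.
Runoff: D is ranked above B on 25 ballots, B above D on 27.

B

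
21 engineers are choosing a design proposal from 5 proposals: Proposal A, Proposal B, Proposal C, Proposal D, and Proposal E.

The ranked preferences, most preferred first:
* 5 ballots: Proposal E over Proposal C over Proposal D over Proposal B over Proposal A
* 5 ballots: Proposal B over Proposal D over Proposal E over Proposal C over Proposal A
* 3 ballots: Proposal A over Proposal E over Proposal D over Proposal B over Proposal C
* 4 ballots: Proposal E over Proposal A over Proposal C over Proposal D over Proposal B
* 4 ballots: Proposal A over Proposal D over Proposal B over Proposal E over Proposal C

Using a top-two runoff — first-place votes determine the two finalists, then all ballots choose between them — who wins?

Round 1 first-place votes: Proposal A 7, Proposal B 5, Proposal C 0, Proposal D 0, Proposal E 9. Proposal E and Proposal A advance.
Runoff: Proposal E is ranked above Proposal A on 14 ballots, Proposal A above Proposal E on 7.

Proposal E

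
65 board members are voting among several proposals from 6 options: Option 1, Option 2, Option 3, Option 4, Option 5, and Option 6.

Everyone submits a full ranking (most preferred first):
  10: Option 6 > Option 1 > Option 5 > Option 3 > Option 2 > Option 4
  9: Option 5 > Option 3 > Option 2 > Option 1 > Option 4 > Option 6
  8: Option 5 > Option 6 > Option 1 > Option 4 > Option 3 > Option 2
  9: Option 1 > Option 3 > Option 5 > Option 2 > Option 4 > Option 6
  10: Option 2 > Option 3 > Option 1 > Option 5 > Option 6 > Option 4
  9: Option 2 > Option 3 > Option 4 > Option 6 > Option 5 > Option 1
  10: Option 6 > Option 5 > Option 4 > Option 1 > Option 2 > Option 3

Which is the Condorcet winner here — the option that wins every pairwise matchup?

Option 5

Option 5 vs Option 1: 36–29
Option 5 vs Option 2: 46–19
Option 5 vs Option 3: 37–28
Option 5 vs Option 4: 56–9
Option 5 vs Option 6: 36–29
Option 5 beats every other option.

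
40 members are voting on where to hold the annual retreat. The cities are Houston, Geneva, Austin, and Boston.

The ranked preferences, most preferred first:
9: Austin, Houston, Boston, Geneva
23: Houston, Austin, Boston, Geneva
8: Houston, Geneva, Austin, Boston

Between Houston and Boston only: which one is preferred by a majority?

Houston

Houston is ranked above Boston on 40 ballots; Boston above Houston on 0.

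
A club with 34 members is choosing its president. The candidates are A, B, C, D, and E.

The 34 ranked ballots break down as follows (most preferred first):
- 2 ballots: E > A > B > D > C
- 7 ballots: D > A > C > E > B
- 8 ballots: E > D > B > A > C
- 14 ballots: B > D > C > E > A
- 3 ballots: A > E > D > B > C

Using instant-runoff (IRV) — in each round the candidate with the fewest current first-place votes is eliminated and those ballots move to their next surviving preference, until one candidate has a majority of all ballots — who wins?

Round 1: A 3, B 14, C 0, D 7, E 10. C eliminated.
Round 2: A 3, B 14, D 7, E 10. A eliminated.
Round 3: B 14, D 7, E 13. D eliminated.
Round 4: B 14, E 20. E has a majority (≥18).

E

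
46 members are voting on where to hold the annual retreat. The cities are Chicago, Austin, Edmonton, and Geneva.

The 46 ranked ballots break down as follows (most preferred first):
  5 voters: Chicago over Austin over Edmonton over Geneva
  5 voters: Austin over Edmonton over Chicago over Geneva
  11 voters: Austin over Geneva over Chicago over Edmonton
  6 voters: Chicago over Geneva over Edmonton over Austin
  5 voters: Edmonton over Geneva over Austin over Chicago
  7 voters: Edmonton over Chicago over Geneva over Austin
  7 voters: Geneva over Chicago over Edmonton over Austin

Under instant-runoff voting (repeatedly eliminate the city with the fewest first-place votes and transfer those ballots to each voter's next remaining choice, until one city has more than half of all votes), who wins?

Round 1: Chicago 11, Austin 16, Edmonton 12, Geneva 7. Geneva eliminated.
Round 2: Chicago 18, Austin 16, Edmonton 12. Edmonton eliminated.
Round 3: Chicago 25, Austin 21. Chicago has a majority (≥24).

Chicago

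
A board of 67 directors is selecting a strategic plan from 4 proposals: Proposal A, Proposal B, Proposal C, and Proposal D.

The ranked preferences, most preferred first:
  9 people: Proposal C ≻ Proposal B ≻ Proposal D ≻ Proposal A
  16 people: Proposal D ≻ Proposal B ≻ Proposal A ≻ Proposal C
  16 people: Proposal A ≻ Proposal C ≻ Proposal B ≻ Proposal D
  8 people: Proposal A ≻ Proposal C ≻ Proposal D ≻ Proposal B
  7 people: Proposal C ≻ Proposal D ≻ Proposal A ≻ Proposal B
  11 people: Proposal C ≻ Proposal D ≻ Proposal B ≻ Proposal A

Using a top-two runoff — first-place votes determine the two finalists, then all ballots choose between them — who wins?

Proposal A

Round 1 first-place votes: Proposal A 24, Proposal B 0, Proposal C 27, Proposal D 16. Proposal C and Proposal A advance.
Runoff: Proposal C is ranked above Proposal A on 27 ballots, Proposal A above Proposal C on 40.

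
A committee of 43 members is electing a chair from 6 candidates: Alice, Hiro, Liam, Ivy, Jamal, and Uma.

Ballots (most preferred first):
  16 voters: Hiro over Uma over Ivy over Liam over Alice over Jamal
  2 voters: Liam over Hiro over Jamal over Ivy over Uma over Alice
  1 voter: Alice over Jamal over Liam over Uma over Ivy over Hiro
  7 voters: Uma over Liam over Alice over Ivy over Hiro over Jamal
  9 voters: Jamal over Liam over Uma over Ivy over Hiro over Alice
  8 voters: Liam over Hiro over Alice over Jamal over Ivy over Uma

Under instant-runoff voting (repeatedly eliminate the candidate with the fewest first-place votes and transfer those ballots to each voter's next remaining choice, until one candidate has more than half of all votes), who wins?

Round 1: Alice 1, Hiro 16, Liam 10, Ivy 0, Jamal 9, Uma 7. Ivy eliminated.
Round 2: Alice 1, Hiro 16, Liam 10, Jamal 9, Uma 7. Alice eliminated.
Round 3: Hiro 16, Liam 10, Jamal 10, Uma 7. Uma eliminated.
Round 4: Hiro 16, Liam 17, Jamal 10. Jamal eliminated.
Round 5: Hiro 16, Liam 27. Liam has a majority (≥22).

Liam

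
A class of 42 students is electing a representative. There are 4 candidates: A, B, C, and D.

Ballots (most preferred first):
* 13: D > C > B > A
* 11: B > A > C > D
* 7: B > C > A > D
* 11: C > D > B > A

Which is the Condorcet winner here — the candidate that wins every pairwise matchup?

C

C vs A: 31–11
C vs B: 24–18
C vs D: 29–13
C beats every other candidate.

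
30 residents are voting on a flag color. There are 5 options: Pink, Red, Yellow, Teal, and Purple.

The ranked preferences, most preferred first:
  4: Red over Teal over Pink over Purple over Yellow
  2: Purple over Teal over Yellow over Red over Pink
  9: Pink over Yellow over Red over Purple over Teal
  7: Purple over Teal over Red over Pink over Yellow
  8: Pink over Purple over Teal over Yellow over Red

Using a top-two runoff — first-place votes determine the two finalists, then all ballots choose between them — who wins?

Round 1 first-place votes: Pink 17, Red 4, Yellow 0, Teal 0, Purple 9. Pink and Purple advance.
Runoff: Pink is ranked above Purple on 21 ballots, Purple above Pink on 9.

Pink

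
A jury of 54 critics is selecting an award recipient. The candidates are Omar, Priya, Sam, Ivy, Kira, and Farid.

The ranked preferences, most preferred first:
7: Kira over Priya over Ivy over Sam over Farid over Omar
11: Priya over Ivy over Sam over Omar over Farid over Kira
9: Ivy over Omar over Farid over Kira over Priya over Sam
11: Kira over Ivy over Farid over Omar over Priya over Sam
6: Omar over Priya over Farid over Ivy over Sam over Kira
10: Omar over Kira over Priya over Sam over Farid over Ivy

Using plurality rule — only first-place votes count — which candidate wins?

Kira

First-place votes: Omar 16, Priya 11, Sam 0, Ivy 9, Kira 18, Farid 0.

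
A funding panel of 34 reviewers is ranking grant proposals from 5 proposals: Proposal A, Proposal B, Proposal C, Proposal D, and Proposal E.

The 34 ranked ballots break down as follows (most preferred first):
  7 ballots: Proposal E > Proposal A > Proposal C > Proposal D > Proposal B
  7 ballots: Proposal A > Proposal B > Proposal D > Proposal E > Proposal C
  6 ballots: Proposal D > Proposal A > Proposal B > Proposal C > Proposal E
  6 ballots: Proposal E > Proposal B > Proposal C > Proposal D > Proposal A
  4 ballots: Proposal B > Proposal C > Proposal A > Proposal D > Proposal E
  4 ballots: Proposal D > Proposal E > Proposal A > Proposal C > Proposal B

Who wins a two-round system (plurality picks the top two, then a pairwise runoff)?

Proposal D

Round 1 first-place votes: Proposal A 7, Proposal B 4, Proposal C 0, Proposal D 10, Proposal E 13. Proposal E and Proposal D advance.
Runoff: Proposal E is ranked above Proposal D on 13 ballots, Proposal D above Proposal E on 21.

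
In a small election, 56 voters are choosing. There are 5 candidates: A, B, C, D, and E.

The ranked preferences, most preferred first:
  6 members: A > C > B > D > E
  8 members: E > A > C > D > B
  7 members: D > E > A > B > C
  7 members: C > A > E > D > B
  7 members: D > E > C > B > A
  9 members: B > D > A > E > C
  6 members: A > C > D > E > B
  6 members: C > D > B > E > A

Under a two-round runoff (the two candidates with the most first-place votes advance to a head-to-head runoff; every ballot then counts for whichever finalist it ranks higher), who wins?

Round 1 first-place votes: A 12, B 9, C 13, D 14, E 8. D and C advance.
Runoff: D is ranked above C on 23 ballots, C above D on 33.

C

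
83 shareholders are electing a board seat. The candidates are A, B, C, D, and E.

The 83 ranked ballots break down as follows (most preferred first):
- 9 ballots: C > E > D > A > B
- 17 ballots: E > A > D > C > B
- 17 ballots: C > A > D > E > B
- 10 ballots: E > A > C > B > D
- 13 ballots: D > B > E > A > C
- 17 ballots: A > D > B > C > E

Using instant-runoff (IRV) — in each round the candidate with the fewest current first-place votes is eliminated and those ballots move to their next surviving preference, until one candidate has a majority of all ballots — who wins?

C

Round 1: A 17, B 0, C 26, D 13, E 27. B eliminated.
Round 2: A 17, C 26, D 13, E 27. D eliminated.
Round 3: A 17, C 26, E 40. A eliminated.
Round 4: C 43, E 40. C has a majority (≥42).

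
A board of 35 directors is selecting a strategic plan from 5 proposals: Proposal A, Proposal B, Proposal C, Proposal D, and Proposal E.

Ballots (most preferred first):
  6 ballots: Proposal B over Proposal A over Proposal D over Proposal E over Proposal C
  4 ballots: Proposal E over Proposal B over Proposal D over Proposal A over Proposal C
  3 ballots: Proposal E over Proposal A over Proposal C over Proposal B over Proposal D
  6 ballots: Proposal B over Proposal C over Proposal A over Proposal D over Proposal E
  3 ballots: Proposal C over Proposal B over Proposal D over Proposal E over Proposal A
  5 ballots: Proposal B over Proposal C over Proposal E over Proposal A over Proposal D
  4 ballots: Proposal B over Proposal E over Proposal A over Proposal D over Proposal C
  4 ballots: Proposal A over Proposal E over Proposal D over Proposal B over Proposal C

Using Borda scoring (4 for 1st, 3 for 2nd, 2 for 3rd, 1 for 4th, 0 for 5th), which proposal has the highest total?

Proposal A: 6×3 + 4×1 + 3×3 + 6×2 + 3×0 + 5×1 + 4×2 + 4×4 = 72
Proposal B: 6×4 + 4×3 + 3×1 + 6×4 + 3×3 + 5×4 + 4×4 + 4×1 = 112
Proposal C: 6×0 + 4×0 + 3×2 + 6×3 + 3×4 + 5×3 + 4×0 + 4×0 = 51
Proposal D: 6×2 + 4×2 + 3×0 + 6×1 + 3×2 + 5×0 + 4×1 + 4×2 = 44
Proposal E: 6×1 + 4×4 + 3×4 + 6×0 + 3×1 + 5×2 + 4×3 + 4×3 = 71

Proposal B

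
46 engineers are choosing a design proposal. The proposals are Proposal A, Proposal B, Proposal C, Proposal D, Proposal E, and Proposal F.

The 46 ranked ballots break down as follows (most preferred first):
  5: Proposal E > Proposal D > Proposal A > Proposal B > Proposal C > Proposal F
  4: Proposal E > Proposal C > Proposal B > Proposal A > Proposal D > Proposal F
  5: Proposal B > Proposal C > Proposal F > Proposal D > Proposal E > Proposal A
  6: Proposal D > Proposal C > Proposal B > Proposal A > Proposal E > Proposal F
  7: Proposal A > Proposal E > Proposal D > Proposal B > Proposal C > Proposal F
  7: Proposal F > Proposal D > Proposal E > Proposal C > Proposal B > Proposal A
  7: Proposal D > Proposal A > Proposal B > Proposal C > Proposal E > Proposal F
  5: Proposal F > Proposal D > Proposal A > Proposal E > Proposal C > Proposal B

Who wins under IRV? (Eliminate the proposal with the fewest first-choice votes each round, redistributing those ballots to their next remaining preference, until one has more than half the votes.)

Proposal E

Round 1: Proposal A 7, Proposal B 5, Proposal C 0, Proposal D 13, Proposal E 9, Proposal F 12. Proposal C eliminated.
Round 2: Proposal A 7, Proposal B 5, Proposal D 13, Proposal E 9, Proposal F 12. Proposal B eliminated.
Round 3: Proposal A 7, Proposal D 13, Proposal E 9, Proposal F 17. Proposal A eliminated.
Round 4: Proposal D 13, Proposal E 16, Proposal F 17. Proposal D eliminated.
Round 5: Proposal E 29, Proposal F 17. Proposal E has a majority (≥24).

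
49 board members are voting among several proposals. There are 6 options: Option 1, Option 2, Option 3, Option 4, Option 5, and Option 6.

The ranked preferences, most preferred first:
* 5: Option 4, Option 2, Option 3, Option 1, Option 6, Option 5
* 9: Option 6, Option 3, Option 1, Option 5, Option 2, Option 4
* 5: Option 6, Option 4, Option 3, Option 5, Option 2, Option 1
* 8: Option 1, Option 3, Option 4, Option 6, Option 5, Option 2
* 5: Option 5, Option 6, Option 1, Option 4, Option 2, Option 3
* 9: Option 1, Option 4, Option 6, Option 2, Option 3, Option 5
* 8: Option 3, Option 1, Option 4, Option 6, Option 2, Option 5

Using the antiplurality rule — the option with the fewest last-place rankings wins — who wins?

Last-place votes: Option 1 5, Option 2 8, Option 3 5, Option 4 9, Option 5 22, Option 6 0.

Option 6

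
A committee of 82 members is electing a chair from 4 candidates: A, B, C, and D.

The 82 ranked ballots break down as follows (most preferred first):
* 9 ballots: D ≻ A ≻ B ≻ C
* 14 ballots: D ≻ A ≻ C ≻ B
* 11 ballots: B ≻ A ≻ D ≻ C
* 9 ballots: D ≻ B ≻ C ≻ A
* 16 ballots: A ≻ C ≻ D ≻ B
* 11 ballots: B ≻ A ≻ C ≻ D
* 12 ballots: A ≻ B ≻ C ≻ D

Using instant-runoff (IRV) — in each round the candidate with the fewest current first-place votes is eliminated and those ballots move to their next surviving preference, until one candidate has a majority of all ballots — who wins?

A

Round 1: A 28, B 22, C 0, D 32. C eliminated.
Round 2: A 28, B 22, D 32. B eliminated.
Round 3: A 50, D 32. A has a majority (≥42).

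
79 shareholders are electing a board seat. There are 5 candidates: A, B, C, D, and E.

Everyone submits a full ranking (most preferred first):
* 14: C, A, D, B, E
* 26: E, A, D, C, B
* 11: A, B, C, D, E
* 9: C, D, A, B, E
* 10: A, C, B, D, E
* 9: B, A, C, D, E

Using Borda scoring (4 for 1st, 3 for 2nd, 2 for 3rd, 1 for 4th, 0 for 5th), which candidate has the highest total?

A

A: 14×3 + 26×3 + 11×4 + 9×2 + 10×4 + 9×3 = 249
B: 14×1 + 26×0 + 11×3 + 9×1 + 10×2 + 9×4 = 112
C: 14×4 + 26×1 + 11×2 + 9×4 + 10×3 + 9×2 = 188
D: 14×2 + 26×2 + 11×1 + 9×3 + 10×1 + 9×1 = 137
E: 14×0 + 26×4 + 11×0 + 9×0 + 10×0 + 9×0 = 104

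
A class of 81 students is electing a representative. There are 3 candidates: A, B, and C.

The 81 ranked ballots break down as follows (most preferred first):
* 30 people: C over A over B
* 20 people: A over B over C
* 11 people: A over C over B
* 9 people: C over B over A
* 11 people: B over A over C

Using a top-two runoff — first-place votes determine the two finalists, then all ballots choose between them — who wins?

A

Round 1 first-place votes: A 31, B 11, C 39. C and A advance.
Runoff: C is ranked above A on 39 ballots, A above C on 42.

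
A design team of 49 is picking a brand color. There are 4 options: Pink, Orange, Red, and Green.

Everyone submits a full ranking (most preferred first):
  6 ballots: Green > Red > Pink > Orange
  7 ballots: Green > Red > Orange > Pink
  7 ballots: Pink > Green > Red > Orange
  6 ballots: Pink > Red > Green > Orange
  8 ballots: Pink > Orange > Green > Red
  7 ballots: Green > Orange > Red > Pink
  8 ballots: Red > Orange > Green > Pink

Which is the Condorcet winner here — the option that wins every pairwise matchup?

Green

Green vs Pink: 28–21
Green vs Orange: 33–16
Green vs Red: 35–14
Green beats every other option.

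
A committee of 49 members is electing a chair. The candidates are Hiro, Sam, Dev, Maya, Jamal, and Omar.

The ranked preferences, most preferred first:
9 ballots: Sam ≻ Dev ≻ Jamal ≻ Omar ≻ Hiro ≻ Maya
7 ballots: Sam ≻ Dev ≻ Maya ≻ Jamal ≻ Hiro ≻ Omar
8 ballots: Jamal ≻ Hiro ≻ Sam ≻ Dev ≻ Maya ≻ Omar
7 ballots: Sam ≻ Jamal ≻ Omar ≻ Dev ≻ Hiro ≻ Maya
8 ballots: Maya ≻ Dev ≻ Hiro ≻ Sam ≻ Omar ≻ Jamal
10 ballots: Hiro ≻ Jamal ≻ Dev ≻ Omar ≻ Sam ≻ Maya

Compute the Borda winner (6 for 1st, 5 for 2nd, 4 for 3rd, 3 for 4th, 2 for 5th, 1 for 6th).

Sam

Hiro: 9×2 + 7×2 + 8×5 + 7×2 + 8×4 + 10×6 = 178
Sam: 9×6 + 7×6 + 8×4 + 7×6 + 8×3 + 10×2 = 214
Dev: 9×5 + 7×5 + 8×3 + 7×3 + 8×5 + 10×4 = 205
Maya: 9×1 + 7×4 + 8×2 + 7×1 + 8×6 + 10×1 = 118
Jamal: 9×4 + 7×3 + 8×6 + 7×5 + 8×1 + 10×5 = 198
Omar: 9×3 + 7×1 + 8×1 + 7×4 + 8×2 + 10×3 = 116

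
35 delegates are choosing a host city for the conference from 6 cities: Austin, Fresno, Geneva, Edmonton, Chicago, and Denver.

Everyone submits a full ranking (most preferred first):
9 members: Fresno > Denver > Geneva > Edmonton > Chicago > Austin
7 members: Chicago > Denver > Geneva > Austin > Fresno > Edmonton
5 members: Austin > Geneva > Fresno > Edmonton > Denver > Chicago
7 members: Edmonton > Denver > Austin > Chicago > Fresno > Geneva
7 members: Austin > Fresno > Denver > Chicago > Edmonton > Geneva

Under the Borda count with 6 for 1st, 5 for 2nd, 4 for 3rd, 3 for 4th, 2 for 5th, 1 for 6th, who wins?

Austin: 9×1 + 7×3 + 5×6 + 7×4 + 7×6 = 130
Fresno: 9×6 + 7×2 + 5×4 + 7×2 + 7×5 = 137
Geneva: 9×4 + 7×4 + 5×5 + 7×1 + 7×1 = 103
Edmonton: 9×3 + 7×1 + 5×3 + 7×6 + 7×2 = 105
Chicago: 9×2 + 7×6 + 5×1 + 7×3 + 7×3 = 107
Denver: 9×5 + 7×5 + 5×2 + 7×5 + 7×4 = 153

Denver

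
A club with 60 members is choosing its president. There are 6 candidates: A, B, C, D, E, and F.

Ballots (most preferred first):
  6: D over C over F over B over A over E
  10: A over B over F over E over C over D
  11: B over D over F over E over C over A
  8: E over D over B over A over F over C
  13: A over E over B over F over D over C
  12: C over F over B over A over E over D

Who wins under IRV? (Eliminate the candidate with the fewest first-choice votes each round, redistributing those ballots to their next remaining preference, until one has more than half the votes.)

Round 1: A 23, B 11, C 12, D 6, E 8, F 0. F eliminated.
Round 2: A 23, B 11, C 12, D 6, E 8. D eliminated.
Round 3: A 23, B 11, C 18, E 8. E eliminated.
Round 4: A 23, B 19, C 18. C eliminated.
Round 5: A 23, B 37. B has a majority (≥31).

B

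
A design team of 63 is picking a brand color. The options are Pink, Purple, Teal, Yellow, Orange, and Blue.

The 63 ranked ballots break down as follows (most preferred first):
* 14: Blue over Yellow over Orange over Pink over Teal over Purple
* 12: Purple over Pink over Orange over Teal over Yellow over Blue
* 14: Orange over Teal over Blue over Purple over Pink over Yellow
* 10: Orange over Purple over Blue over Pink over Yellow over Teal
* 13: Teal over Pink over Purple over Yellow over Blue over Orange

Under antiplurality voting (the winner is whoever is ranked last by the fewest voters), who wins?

Last-place votes: Pink 0, Purple 14, Teal 10, Yellow 14, Orange 13, Blue 12.

Pink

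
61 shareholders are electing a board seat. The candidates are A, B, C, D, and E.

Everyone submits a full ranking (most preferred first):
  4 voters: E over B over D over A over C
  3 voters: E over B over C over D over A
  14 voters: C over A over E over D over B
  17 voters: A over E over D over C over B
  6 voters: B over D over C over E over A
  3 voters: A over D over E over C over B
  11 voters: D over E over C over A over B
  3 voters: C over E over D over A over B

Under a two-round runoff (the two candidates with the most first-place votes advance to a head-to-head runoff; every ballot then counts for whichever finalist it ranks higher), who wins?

Round 1 first-place votes: A 20, B 6, C 17, D 11, E 7. A and C advance.
Runoff: A is ranked above C on 24 ballots, C above A on 37.

C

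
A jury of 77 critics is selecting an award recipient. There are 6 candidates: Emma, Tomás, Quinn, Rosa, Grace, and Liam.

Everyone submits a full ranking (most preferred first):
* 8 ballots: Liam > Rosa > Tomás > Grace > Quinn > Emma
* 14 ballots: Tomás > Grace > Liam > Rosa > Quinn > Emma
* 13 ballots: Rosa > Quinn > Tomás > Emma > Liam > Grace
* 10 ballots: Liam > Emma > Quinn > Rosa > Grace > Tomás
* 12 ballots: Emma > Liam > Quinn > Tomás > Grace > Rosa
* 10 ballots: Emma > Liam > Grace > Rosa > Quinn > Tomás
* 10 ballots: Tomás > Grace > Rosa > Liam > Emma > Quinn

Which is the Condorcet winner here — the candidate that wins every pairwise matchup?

Liam

Liam vs Emma: 42–35
Liam vs Tomás: 40–37
Liam vs Quinn: 64–13
Liam vs Rosa: 54–23
Liam vs Grace: 53–24
Liam beats every other candidate.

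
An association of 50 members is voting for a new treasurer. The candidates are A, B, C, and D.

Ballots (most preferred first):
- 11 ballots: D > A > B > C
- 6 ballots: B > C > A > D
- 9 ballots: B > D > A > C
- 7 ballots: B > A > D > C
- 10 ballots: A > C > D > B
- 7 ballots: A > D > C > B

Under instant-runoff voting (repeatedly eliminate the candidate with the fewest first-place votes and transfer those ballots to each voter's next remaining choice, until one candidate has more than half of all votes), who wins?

Round 1: A 17, B 22, C 0, D 11. C eliminated.
Round 2: A 17, B 22, D 11. D eliminated.
Round 3: A 28, B 22. A has a majority (≥26).

A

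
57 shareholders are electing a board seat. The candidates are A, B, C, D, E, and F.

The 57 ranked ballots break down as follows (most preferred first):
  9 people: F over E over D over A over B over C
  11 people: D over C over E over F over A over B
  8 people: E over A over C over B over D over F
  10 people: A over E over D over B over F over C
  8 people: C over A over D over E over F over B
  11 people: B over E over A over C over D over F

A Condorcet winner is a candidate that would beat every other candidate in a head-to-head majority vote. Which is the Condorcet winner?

E

E vs A: 39–18
E vs B: 46–11
E vs C: 38–19
E vs D: 38–19
E vs F: 48–9
E beats every other candidate.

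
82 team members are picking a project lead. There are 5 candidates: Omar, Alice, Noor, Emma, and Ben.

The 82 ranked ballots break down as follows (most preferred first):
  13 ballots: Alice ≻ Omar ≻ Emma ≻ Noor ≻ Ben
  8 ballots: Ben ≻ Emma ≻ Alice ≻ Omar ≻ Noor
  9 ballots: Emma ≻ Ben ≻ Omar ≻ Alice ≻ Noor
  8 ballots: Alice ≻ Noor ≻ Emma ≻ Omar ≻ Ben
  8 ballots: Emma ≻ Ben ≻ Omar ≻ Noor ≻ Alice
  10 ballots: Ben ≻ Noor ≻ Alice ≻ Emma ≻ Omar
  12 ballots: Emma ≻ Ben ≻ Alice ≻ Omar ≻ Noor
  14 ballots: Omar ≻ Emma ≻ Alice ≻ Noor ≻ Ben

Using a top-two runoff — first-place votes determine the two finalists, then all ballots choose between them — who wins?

Round 1 first-place votes: Omar 14, Alice 21, Noor 0, Emma 29, Ben 18. Emma and Alice advance.
Runoff: Emma is ranked above Alice on 51 ballots, Alice above Emma on 31.

Emma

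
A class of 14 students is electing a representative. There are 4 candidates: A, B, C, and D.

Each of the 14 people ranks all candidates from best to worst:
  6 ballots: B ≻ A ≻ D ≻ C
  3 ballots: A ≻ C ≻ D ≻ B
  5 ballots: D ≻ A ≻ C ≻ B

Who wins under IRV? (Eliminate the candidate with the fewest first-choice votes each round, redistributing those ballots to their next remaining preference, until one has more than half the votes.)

D

Round 1: A 3, B 6, C 0, D 5. C eliminated.
Round 2: A 3, B 6, D 5. A eliminated.
Round 3: B 6, D 8. D has a majority (≥8).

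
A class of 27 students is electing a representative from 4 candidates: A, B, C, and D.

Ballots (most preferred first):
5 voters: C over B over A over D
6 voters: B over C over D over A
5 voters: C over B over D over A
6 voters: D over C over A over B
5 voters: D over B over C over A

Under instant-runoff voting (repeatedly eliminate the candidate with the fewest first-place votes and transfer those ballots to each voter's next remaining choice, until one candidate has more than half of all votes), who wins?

Round 1: A 0, B 6, C 10, D 11. A eliminated.
Round 2: B 6, C 10, D 11. B eliminated.
Round 3: C 16, D 11. C has a majority (≥14).

C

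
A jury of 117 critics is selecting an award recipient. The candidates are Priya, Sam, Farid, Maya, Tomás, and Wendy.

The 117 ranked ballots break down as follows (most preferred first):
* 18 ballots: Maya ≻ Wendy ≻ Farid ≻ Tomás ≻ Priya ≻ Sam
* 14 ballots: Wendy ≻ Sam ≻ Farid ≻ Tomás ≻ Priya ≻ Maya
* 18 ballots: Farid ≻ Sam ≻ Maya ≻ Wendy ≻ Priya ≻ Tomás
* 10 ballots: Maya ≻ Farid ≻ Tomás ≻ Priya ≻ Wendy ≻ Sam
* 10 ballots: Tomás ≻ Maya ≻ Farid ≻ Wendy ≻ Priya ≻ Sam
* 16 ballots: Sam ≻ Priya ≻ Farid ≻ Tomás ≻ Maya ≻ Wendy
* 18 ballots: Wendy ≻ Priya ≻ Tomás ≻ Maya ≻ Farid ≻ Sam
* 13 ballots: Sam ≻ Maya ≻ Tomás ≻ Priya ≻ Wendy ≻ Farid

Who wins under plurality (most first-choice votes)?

Wendy

First-place votes: Priya 0, Sam 29, Farid 18, Maya 28, Tomás 10, Wendy 32.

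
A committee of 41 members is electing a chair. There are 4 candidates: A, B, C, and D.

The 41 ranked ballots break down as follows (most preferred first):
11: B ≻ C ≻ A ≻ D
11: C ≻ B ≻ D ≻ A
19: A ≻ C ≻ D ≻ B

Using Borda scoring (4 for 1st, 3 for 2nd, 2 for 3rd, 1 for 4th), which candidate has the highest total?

A: 11×2 + 11×1 + 19×4 = 109
B: 11×4 + 11×3 + 19×1 = 96
C: 11×3 + 11×4 + 19×3 = 134
D: 11×1 + 11×2 + 19×2 = 71

C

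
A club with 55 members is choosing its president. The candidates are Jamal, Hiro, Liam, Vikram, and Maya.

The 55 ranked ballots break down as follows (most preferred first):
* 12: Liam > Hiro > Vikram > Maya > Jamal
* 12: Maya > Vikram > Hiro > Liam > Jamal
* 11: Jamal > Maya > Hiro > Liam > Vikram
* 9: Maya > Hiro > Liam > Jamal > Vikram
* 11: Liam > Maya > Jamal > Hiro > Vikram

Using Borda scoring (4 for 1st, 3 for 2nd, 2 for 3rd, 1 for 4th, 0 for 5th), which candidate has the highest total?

Maya

Jamal: 12×0 + 12×0 + 11×4 + 9×1 + 11×2 = 75
Hiro: 12×3 + 12×2 + 11×2 + 9×3 + 11×1 = 120
Liam: 12×4 + 12×1 + 11×1 + 9×2 + 11×4 = 133
Vikram: 12×2 + 12×3 + 11×0 + 9×0 + 11×0 = 60
Maya: 12×1 + 12×4 + 11×3 + 9×4 + 11×3 = 162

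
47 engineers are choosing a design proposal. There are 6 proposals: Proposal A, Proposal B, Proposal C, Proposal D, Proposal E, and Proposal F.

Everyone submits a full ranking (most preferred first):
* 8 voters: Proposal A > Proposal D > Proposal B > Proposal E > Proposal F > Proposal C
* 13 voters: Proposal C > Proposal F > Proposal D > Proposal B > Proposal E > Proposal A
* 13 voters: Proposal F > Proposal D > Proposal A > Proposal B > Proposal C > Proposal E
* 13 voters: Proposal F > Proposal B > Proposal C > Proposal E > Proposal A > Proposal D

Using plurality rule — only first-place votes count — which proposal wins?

First-place votes: Proposal A 8, Proposal B 0, Proposal C 13, Proposal D 0, Proposal E 0, Proposal F 26.

Proposal F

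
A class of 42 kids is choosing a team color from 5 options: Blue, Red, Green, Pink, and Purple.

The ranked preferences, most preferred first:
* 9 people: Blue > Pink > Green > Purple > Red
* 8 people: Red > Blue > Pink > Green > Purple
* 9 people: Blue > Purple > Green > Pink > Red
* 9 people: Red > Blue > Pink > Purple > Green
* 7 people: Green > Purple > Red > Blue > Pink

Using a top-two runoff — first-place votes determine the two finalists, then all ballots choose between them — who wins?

Round 1 first-place votes: Blue 18, Red 17, Green 7, Pink 0, Purple 0. Blue and Red advance.
Runoff: Blue is ranked above Red on 18 ballots, Red above Blue on 24.

Red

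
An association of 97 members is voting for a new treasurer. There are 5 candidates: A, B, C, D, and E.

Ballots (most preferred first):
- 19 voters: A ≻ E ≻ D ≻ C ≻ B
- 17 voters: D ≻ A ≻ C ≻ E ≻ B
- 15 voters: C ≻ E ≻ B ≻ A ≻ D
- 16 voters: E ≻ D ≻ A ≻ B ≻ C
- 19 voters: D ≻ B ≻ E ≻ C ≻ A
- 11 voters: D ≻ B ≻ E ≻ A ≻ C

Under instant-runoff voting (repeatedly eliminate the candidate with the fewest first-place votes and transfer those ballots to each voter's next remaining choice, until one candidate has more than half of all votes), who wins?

Round 1: A 19, B 0, C 15, D 47, E 16. B eliminated.
Round 2: A 19, C 15, D 47, E 16. C eliminated.
Round 3: A 19, D 47, E 31. A eliminated.
Round 4: D 47, E 50. E has a majority (≥49).

E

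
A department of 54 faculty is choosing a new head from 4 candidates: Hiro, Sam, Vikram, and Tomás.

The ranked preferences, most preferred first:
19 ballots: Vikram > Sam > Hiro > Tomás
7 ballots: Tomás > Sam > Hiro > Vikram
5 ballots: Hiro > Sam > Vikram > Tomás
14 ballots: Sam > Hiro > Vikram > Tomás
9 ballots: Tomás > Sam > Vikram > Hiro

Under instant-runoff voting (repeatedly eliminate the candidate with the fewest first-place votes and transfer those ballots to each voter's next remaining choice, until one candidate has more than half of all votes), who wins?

Round 1: Hiro 5, Sam 14, Vikram 19, Tomás 16. Hiro eliminated.
Round 2: Sam 19, Vikram 19, Tomás 16. Tomás eliminated.
Round 3: Sam 35, Vikram 19. Sam has a majority (≥28).

Sam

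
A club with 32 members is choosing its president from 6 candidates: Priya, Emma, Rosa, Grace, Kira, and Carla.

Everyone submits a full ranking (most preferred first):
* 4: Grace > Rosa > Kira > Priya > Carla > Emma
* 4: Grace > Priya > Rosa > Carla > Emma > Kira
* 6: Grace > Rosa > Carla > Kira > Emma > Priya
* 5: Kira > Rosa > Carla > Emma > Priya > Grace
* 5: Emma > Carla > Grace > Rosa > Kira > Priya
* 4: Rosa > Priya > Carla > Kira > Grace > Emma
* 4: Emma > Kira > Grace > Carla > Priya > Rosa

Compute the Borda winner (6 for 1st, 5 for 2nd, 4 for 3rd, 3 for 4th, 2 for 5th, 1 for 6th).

Priya: 4×3 + 4×5 + 6×1 + 5×2 + 5×1 + 4×5 + 4×2 = 81
Emma: 4×1 + 4×2 + 6×2 + 5×3 + 5×6 + 4×1 + 4×6 = 97
Rosa: 4×5 + 4×4 + 6×5 + 5×5 + 5×3 + 4×6 + 4×1 = 134
Grace: 4×6 + 4×6 + 6×6 + 5×1 + 5×4 + 4×2 + 4×4 = 133
Kira: 4×4 + 4×1 + 6×3 + 5×6 + 5×2 + 4×3 + 4×5 = 110
Carla: 4×2 + 4×3 + 6×4 + 5×4 + 5×5 + 4×4 + 4×3 = 117

Rosa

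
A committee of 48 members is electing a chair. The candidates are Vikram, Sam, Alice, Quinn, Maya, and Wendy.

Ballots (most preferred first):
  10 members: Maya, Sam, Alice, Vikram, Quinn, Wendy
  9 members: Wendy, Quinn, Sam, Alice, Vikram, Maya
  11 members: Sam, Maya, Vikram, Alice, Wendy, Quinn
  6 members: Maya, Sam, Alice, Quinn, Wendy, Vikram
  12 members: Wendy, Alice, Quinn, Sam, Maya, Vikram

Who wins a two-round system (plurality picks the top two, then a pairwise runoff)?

Round 1 first-place votes: Vikram 0, Sam 11, Alice 0, Quinn 0, Maya 16, Wendy 21. Wendy and Maya advance.
Runoff: Wendy is ranked above Maya on 21 ballots, Maya above Wendy on 27.

Maya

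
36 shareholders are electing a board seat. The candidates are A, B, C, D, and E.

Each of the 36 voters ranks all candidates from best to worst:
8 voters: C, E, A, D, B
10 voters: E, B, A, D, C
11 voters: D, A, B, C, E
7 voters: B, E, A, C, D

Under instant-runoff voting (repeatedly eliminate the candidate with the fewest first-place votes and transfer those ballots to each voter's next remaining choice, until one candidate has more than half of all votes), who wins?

E

Round 1: A 0, B 7, C 8, D 11, E 10. A eliminated.
Round 2: B 7, C 8, D 11, E 10. B eliminated.
Round 3: C 8, D 11, E 17. C eliminated.
Round 4: D 11, E 25. E has a majority (≥19).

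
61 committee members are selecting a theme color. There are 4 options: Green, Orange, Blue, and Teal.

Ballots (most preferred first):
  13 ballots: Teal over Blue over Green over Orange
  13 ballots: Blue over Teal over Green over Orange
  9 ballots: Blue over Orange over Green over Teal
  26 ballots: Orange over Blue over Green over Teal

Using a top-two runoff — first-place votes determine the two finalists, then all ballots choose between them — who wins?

Blue

Round 1 first-place votes: Green 0, Orange 26, Blue 22, Teal 13. Orange and Blue advance.
Runoff: Orange is ranked above Blue on 26 ballots, Blue above Orange on 35.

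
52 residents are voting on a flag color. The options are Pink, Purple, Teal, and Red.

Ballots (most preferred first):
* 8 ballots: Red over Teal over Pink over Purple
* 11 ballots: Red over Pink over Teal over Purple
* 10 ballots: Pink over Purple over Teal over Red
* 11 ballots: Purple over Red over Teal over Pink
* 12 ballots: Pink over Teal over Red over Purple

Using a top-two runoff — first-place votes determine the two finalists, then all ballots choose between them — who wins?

Round 1 first-place votes: Pink 22, Purple 11, Teal 0, Red 19. Pink and Red advance.
Runoff: Pink is ranked above Red on 22 ballots, Red above Pink on 30.

Red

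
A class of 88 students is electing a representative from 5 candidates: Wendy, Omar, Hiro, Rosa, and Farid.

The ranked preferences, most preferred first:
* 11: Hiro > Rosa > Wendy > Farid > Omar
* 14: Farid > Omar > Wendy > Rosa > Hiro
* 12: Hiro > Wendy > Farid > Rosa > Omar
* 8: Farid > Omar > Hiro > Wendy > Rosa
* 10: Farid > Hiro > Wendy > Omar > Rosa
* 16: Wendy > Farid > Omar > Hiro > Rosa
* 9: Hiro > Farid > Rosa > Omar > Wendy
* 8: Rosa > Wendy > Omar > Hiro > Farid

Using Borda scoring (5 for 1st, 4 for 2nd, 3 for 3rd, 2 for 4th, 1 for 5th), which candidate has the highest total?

Farid

Wendy: 11×3 + 14×3 + 12×4 + 8×2 + 10×3 + 16×5 + 9×1 + 8×4 = 290
Omar: 11×1 + 14×4 + 12×1 + 8×4 + 10×2 + 16×3 + 9×2 + 8×3 = 221
Hiro: 11×5 + 14×1 + 12×5 + 8×3 + 10×4 + 16×2 + 9×5 + 8×2 = 286
Rosa: 11×4 + 14×2 + 12×2 + 8×1 + 10×1 + 16×1 + 9×3 + 8×5 = 197
Farid: 11×2 + 14×5 + 12×3 + 8×5 + 10×5 + 16×4 + 9×4 + 8×1 = 326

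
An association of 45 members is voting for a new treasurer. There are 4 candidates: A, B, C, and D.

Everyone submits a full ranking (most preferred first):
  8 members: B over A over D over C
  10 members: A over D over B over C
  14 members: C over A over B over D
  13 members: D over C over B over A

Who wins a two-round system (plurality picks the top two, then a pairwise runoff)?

D

Round 1 first-place votes: A 10, B 8, C 14, D 13. C and D advance.
Runoff: C is ranked above D on 14 ballots, D above C on 31.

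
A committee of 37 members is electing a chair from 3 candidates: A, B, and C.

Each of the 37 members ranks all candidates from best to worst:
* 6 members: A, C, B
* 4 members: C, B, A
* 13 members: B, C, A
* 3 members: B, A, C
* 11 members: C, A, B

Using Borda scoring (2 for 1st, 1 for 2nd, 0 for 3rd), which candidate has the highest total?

A: 6×2 + 4×0 + 13×0 + 3×1 + 11×1 = 26
B: 6×0 + 4×1 + 13×2 + 3×2 + 11×0 = 36
C: 6×1 + 4×2 + 13×1 + 3×0 + 11×2 = 49

C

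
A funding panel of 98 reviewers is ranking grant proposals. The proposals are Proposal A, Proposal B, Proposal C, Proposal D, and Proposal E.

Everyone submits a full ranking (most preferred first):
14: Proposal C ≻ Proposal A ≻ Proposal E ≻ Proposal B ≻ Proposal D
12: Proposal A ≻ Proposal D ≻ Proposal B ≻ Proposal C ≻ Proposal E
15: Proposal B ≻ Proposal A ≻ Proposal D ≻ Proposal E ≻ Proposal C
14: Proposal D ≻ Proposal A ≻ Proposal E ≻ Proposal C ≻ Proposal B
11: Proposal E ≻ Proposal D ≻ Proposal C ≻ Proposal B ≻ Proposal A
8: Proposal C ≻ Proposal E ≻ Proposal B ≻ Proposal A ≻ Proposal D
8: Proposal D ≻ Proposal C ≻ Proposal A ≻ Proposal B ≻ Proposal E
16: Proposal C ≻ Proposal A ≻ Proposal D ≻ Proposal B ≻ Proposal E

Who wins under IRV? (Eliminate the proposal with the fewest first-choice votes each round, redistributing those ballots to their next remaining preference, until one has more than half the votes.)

Round 1: Proposal A 12, Proposal B 15, Proposal C 38, Proposal D 22, Proposal E 11. Proposal E eliminated.
Round 2: Proposal A 12, Proposal B 15, Proposal C 38, Proposal D 33. Proposal A eliminated.
Round 3: Proposal B 15, Proposal C 38, Proposal D 45. Proposal B eliminated.
Round 4: Proposal C 38, Proposal D 60. Proposal D has a majority (≥50).

Proposal D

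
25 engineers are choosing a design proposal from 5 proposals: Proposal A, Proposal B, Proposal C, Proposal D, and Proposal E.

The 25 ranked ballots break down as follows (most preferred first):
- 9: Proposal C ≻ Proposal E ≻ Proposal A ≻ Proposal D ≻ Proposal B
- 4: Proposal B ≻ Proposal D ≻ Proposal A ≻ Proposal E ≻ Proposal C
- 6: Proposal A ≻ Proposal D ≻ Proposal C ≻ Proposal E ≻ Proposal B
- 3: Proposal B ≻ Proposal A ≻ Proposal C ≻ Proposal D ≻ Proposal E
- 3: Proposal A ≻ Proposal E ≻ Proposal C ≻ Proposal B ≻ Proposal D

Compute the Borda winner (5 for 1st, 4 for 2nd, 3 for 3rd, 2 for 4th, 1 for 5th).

Proposal A: 9×3 + 4×3 + 6×5 + 3×4 + 3×5 = 96
Proposal B: 9×1 + 4×5 + 6×1 + 3×5 + 3×2 = 56
Proposal C: 9×5 + 4×1 + 6×3 + 3×3 + 3×3 = 85
Proposal D: 9×2 + 4×4 + 6×4 + 3×2 + 3×1 = 67
Proposal E: 9×4 + 4×2 + 6×2 + 3×1 + 3×4 = 71

Proposal A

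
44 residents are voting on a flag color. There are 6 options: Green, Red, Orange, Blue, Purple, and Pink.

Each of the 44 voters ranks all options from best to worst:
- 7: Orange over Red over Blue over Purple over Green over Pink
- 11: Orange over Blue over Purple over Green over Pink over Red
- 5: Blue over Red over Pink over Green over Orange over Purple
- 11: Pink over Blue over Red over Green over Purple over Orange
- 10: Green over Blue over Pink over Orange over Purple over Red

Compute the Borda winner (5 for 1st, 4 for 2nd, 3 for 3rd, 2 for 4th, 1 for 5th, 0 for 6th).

Blue

Green: 7×1 + 11×2 + 5×2 + 11×2 + 10×5 = 111
Red: 7×4 + 11×0 + 5×4 + 11×3 + 10×0 = 81
Orange: 7×5 + 11×5 + 5×1 + 11×0 + 10×2 = 115
Blue: 7×3 + 11×4 + 5×5 + 11×4 + 10×4 = 174
Purple: 7×2 + 11×3 + 5×0 + 11×1 + 10×1 = 68
Pink: 7×0 + 11×1 + 5×3 + 11×5 + 10×3 = 111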